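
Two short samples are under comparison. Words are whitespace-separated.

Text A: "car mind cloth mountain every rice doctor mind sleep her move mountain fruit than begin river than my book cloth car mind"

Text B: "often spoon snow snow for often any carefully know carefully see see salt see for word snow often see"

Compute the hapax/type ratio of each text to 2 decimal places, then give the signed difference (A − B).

A: hapax=11, V=16, ratio=0.69
B: hapax=5, V=10, ratio=0.50
Difference = 0.69 − 0.50 = 0.19

0.19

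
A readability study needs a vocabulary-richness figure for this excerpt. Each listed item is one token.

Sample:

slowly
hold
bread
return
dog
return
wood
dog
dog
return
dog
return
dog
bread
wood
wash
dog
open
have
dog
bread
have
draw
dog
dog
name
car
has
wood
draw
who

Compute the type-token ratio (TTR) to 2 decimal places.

N = 31 tokens, V = 14 types.
TTR = V / N = 14 / 31 = 0.45

0.45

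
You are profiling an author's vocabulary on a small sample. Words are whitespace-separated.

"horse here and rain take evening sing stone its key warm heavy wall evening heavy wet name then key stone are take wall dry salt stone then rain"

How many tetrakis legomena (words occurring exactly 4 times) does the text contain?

0

Frequencies: stone:3, rain:2, take:2, evening:2, key:2, heavy:2, wall:2, then:2, horse:1, here:1, and:1, sing:1, its:1, warm:1, wet:1, name:1, are:1, dry:1, salt:1
Words with frequency 4: (none)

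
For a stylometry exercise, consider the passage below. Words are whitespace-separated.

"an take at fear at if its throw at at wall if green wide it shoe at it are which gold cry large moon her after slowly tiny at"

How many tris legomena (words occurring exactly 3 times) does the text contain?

Frequencies: at:6, if:2, it:2, an:1, take:1, fear:1, its:1, throw:1, wall:1, green:1, wide:1, shoe:1, are:1, which:1, gold:1, cry:1, large:1, moon:1, her:1, after:1, … (2 more, each freq 1)
Words with frequency 3: (none)

0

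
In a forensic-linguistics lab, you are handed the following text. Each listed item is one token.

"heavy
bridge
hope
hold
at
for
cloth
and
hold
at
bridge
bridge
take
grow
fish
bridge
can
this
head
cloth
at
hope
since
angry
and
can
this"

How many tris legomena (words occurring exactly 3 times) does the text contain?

1

Frequencies: bridge:4, at:3, hope:2, hold:2, cloth:2, and:2, can:2, this:2, heavy:1, for:1, take:1, grow:1, fish:1, head:1, since:1, angry:1
Words with frequency 3: at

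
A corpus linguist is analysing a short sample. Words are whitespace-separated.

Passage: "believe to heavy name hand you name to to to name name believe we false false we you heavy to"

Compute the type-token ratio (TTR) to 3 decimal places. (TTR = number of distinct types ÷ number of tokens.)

0.400

N = 20 tokens, V = 8 types.
TTR = V / N = 8 / 20 = 0.400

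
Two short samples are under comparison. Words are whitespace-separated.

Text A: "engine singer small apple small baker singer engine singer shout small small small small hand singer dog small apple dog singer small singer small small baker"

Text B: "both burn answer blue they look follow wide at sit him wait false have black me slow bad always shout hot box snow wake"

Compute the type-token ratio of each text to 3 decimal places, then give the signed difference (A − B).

-0.692

TTR(A) = 8/26 = 0.308
TTR(B) = 24/24 = 1.000
Difference = 0.308 − 1.000 = -0.692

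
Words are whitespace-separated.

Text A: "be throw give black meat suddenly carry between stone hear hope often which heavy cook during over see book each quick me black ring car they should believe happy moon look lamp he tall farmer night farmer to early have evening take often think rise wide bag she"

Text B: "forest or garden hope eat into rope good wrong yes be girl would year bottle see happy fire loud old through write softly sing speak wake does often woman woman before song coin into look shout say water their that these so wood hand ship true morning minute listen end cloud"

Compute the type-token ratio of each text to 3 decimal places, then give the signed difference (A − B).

-0.023

TTR(A) = 45/48 = 0.938
TTR(B) = 49/51 = 0.961
Difference = 0.938 − 0.961 = -0.023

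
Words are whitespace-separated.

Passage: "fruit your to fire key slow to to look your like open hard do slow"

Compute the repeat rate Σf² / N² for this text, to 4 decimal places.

Frequencies: to:3, your:2, slow:2, fruit:1, fire:1, key:1, look:1, like:1, open:1, hard:1, do:1
Σf² = 25; N² = 225
Repeat rate = 25 / 225 = 0.1111

0.1111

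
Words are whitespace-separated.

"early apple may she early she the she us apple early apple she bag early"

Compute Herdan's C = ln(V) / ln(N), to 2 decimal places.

0.72

N = 15, V = 7.
ln(V) = 1.945910, ln(N) = 2.708050
C = 1.945910 / 2.708050 = 0.72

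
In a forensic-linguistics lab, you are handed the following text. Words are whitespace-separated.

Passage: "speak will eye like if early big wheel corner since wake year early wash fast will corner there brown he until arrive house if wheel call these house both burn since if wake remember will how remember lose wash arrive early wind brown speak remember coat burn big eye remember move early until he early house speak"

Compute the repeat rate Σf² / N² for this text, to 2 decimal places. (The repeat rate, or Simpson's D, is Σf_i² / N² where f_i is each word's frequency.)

0.04

Frequencies: early:5, remember:4, speak:3, will:3, if:3, house:3, eye:2, big:2, wheel:2, corner:2, since:2, wake:2, wash:2, brown:2, he:2, until:2, arrive:2, burn:2, like:1, year:1, … (10 more, each freq 1)
Σf² = 137; N² = 3249
Repeat rate = 137 / 3249 = 0.04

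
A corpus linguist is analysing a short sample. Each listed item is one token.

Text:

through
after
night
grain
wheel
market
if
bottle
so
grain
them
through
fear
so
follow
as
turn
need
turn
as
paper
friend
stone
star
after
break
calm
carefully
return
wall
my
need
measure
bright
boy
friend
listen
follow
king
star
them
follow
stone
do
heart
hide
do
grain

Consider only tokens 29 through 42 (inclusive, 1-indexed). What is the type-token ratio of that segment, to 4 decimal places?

0.9286

Segment tokens 29–42: return, wall, my, need, measure, bright, boy, friend, listen, follow, king, star, them, follow
Segment N = 14, segment V = 13.
TTR = 13 / 14 = 0.9286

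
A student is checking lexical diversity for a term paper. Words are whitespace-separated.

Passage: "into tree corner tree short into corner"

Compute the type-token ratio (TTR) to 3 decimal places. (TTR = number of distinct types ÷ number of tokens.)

0.571

N = 7 tokens, V = 4 types.
TTR = V / N = 4 / 7 = 0.571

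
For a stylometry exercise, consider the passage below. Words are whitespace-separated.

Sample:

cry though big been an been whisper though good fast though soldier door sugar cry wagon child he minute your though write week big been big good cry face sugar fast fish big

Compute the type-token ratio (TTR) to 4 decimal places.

0.6061

N = 33 tokens, V = 20 types.
TTR = V / N = 20 / 33 = 0.6061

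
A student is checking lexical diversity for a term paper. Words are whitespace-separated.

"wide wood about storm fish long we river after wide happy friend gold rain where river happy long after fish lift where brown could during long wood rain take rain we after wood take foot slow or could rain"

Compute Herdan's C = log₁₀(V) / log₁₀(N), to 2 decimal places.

0.84

N = 39, V = 22.
log₁₀(V) = 1.342423, log₁₀(N) = 1.591065
C = 1.342423 / 1.591065 = 0.84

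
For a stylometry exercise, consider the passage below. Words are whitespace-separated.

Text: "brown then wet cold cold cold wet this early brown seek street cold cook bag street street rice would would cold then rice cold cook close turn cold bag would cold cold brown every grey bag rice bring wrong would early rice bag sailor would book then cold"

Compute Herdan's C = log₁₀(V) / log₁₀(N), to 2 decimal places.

N = 48, V = 20.
log₁₀(V) = 1.301030, log₁₀(N) = 1.681241
C = 1.301030 / 1.681241 = 0.77

0.77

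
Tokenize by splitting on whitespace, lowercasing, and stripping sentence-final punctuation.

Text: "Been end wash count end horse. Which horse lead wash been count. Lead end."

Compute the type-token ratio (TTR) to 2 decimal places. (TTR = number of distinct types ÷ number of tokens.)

N = 14 tokens, V = 7 types.
TTR = V / N = 7 / 14 = 0.50

0.50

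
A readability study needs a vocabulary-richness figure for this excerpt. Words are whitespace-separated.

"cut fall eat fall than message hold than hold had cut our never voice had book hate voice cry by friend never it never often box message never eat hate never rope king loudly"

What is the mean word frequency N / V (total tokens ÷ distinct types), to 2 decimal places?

1.62

N = 34 tokens, V = 21 types.
Mean frequency = N / V = 34 / 21 = 1.62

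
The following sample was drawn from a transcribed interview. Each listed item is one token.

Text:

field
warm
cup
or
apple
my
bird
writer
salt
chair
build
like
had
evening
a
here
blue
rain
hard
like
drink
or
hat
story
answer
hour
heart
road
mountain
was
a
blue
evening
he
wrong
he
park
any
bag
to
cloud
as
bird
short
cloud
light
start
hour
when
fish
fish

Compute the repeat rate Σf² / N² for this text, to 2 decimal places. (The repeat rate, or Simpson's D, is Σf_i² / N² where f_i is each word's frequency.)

Frequencies: or:2, bird:2, like:2, evening:2, a:2, blue:2, hour:2, he:2, cloud:2, fish:2, field:1, warm:1, cup:1, apple:1, my:1, writer:1, salt:1, chair:1, build:1, had:1, … (21 more, each freq 1)
Σf² = 71; N² = 2601
Repeat rate = 71 / 2601 = 0.03

0.03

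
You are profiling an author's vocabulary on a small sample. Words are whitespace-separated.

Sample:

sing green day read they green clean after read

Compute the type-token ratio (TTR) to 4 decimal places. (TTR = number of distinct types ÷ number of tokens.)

0.7778

N = 9 tokens, V = 7 types.
TTR = V / N = 7 / 9 = 0.7778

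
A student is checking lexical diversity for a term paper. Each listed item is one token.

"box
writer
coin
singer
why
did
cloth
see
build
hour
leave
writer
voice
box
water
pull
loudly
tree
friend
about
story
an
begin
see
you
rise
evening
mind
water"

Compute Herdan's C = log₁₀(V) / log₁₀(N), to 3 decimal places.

0.956

N = 29, V = 25.
log₁₀(V) = 1.397940, log₁₀(N) = 1.462398
C = 1.397940 / 1.462398 = 0.956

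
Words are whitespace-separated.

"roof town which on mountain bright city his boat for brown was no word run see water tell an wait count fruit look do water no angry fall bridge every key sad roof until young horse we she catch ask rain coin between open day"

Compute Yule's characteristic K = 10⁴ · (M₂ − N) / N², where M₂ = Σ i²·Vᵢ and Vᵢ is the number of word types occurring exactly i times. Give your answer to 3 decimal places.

Frequencies: roof:2, no:2, water:2, town:1, which:1, on:1, mountain:1, bright:1, city:1, his:1, boat:1, for:1, brown:1, was:1, word:1, run:1, see:1, tell:1, an:1, wait:1, … (22 more, each freq 1)
N = 45. Frequency spectrum: V_1=39, V_2=3
M₂ = 1²·39 + 2²·3 = 51
K = 10000 × (51 − 45) / 45² = 29.630

29.630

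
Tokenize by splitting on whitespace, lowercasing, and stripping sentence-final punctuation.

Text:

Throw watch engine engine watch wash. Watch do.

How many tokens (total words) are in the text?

Tokens: throw, watch, engine, engine, watch, wash, watch, do
N = 8

8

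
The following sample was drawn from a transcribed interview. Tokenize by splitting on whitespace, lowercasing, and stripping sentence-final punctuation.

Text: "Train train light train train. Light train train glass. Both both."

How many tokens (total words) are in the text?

11

Tokens: train, train, light, train, train, light, train, train, glass, both, both
N = 11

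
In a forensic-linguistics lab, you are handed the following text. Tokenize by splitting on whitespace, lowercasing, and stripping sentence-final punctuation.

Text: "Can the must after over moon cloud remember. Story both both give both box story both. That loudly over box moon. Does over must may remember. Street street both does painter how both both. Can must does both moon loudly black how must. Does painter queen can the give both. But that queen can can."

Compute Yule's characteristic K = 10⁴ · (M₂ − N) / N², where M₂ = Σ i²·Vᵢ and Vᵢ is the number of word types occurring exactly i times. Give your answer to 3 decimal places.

Frequencies: both:9, can:5, must:4, does:4, over:3, moon:3, the:2, remember:2, story:2, give:2, box:2, that:2, loudly:2, street:2, painter:2, how:2, queen:2, after:1, cloud:1, may:1, … (2 more, each freq 1)
N = 55. Frequency spectrum: V_1=5, V_2=11, V_3=2, V_4=2, V_5=1, V_9=1
M₂ = 1²·5 + 2²·11 + 3²·2 + 4²·2 + 5²·1 + 9²·1 = 205
K = 10000 × (205 − 55) / 55² = 495.868

495.868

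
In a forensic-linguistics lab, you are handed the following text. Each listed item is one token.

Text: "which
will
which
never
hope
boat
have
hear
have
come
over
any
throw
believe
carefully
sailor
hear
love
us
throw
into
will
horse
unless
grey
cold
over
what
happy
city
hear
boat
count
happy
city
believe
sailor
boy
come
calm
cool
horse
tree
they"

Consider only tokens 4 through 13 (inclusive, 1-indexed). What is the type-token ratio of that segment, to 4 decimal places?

Segment tokens 4–13: never, hope, boat, have, hear, have, come, over, any, throw
Segment N = 10, segment V = 9.
TTR = 9 / 10 = 0.9000

0.9000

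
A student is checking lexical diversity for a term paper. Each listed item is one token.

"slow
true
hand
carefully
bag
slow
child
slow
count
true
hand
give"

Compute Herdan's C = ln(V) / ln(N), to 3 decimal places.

N = 12, V = 8.
ln(V) = 2.079442, ln(N) = 2.484907
C = 2.079442 / 2.484907 = 0.837

0.837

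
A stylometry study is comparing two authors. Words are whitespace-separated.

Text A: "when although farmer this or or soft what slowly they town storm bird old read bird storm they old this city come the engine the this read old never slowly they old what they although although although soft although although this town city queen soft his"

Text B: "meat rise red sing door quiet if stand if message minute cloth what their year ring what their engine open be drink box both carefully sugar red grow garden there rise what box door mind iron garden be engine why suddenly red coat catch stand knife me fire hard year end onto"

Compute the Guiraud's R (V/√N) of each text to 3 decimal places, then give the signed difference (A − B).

-2.174

A: V=21, N=46, R=3.096
B: V=38, N=52, R=5.270
Difference = 3.096 − 5.270 = -2.174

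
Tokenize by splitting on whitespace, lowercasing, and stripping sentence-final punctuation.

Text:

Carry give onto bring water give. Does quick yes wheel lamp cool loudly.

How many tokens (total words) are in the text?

Tokens: carry, give, onto, bring, water, give, does, quick, yes, wheel, lamp, cool, loudly
N = 13

13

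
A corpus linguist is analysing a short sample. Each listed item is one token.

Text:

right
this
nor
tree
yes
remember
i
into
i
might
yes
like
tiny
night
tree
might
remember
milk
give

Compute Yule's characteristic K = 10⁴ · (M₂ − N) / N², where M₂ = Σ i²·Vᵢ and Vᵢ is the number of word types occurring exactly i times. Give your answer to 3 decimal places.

Frequencies: tree:2, yes:2, remember:2, i:2, might:2, right:1, this:1, nor:1, into:1, like:1, tiny:1, night:1, milk:1, give:1
N = 19. Frequency spectrum: V_1=9, V_2=5
M₂ = 1²·9 + 2²·5 = 29
K = 10000 × (29 − 19) / 19² = 277.008

277.008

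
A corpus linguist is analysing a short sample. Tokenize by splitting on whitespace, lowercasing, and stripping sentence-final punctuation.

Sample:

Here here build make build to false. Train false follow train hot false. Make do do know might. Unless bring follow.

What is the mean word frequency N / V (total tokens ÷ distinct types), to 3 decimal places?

N = 21 tokens, V = 13 types.
Mean frequency = N / V = 21 / 13 = 1.615

1.615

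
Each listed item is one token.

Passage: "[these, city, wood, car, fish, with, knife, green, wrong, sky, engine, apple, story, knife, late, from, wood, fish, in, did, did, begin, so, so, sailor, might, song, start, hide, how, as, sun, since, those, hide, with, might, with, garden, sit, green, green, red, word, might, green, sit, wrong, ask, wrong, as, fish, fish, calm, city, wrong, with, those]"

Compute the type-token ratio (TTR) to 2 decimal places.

0.60

N = 58 tokens, V = 35 types.
TTR = V / N = 35 / 58 = 0.60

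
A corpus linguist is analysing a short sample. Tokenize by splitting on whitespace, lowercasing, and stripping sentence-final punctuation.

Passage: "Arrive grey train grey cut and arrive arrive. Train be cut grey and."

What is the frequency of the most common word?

3

Frequencies: arrive:3, grey:3, train:2, cut:2, and:2, be:1
Most common: 'arrive' with frequency 3.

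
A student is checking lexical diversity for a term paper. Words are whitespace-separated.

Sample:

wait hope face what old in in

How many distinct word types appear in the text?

Distinct types: {face, hope, in, old, wait, what}
V = 6

6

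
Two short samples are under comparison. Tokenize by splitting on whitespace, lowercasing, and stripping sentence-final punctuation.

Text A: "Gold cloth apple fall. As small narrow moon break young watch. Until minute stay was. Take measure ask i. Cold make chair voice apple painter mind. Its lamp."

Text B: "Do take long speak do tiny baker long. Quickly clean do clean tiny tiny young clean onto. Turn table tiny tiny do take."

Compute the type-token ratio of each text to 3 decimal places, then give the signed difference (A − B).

TTR(A) = 27/28 = 0.964
TTR(B) = 12/23 = 0.522
Difference = 0.964 − 0.522 = 0.442

0.442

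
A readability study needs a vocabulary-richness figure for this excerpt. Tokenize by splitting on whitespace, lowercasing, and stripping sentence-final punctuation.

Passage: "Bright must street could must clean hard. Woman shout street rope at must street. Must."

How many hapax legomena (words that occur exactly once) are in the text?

8

Frequencies: must:4, street:3, bright:1, could:1, clean:1, hard:1, woman:1, shout:1, rope:1, at:1
Hapax (freq=1): at, bright, clean, could, hard, rope, shout, woman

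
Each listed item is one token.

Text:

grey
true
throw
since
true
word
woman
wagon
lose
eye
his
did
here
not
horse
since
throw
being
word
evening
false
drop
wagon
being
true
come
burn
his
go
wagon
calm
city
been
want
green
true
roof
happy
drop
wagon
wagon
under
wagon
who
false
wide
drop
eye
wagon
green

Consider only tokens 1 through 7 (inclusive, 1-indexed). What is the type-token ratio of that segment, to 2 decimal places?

Segment tokens 1–7: grey, true, throw, since, true, word, woman
Segment N = 7, segment V = 6.
TTR = 6 / 7 = 0.86

0.86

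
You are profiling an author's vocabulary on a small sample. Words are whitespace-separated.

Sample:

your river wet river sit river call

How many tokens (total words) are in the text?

7

Tokens: your, river, wet, river, sit, river, call
N = 7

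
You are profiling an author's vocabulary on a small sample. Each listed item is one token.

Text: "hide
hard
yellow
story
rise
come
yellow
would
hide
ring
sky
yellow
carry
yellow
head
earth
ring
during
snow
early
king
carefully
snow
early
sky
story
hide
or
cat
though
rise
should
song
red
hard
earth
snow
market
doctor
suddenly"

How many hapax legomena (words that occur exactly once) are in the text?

16

Frequencies: yellow:4, hide:3, snow:3, hard:2, story:2, rise:2, ring:2, sky:2, earth:2, early:2, come:1, would:1, carry:1, head:1, during:1, king:1, carefully:1, or:1, cat:1, though:1, … (6 more, each freq 1)
Hapax (freq=1): carefully, carry, cat, come, doctor, during, head, king, market, or, red, should, song, suddenly, though, would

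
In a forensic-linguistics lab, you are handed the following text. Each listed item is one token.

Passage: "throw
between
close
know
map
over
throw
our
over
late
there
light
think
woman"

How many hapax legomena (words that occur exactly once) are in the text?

Frequencies: throw:2, over:2, between:1, close:1, know:1, map:1, our:1, late:1, there:1, light:1, think:1, woman:1
Hapax (freq=1): between, close, know, late, light, map, our, there, think, woman

10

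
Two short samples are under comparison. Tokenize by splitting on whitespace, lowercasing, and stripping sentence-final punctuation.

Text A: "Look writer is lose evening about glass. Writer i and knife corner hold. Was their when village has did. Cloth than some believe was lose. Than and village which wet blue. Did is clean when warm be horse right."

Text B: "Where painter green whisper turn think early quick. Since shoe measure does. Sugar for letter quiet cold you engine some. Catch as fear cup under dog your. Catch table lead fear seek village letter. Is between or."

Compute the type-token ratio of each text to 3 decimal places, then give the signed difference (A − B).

TTR(A) = 30/39 = 0.769
TTR(B) = 34/37 = 0.919
Difference = 0.769 − 0.919 = -0.150

-0.150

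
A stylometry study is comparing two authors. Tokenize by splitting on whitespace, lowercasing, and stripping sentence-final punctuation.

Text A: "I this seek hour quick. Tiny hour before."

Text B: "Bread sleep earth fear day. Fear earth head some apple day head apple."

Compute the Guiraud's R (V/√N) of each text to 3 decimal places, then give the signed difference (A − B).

A: V=7, N=8, R=2.475
B: V=8, N=13, R=2.219
Difference = 2.475 − 2.219 = 0.256

0.256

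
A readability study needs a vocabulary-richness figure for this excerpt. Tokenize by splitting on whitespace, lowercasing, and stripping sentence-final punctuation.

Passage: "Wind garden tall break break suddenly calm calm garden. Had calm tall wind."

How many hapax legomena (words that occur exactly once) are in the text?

2

Frequencies: calm:3, wind:2, garden:2, tall:2, break:2, suddenly:1, had:1
Hapax (freq=1): had, suddenly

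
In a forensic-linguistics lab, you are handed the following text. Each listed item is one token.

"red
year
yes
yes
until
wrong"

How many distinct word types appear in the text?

Distinct types: {red, until, wrong, year, yes}
V = 5

5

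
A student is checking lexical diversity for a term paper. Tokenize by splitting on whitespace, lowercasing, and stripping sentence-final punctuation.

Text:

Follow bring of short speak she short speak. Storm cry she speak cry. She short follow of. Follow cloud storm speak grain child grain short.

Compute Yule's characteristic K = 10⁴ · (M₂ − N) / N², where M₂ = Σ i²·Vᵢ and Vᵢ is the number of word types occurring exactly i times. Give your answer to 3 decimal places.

704.000

Frequencies: short:4, speak:4, follow:3, she:3, of:2, storm:2, cry:2, grain:2, bring:1, cloud:1, child:1
N = 25. Frequency spectrum: V_1=3, V_2=4, V_3=2, V_4=2
M₂ = 1²·3 + 2²·4 + 3²·2 + 4²·2 = 69
K = 10000 × (69 − 25) / 25² = 704.000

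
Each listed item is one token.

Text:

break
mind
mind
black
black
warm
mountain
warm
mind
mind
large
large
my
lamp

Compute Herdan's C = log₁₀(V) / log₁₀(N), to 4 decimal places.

N = 14, V = 8.
log₁₀(V) = 0.903090, log₁₀(N) = 1.146128
C = 0.903090 / 1.146128 = 0.7879

0.7879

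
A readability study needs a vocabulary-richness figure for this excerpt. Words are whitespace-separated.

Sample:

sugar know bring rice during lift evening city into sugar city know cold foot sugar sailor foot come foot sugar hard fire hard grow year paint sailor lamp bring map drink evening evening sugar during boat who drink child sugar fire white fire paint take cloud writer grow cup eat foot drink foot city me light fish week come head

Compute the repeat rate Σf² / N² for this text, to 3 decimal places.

0.042

Frequencies: sugar:6, foot:5, evening:3, city:3, fire:3, drink:3, know:2, bring:2, during:2, sailor:2, come:2, hard:2, grow:2, paint:2, rice:1, lift:1, into:1, cold:1, year:1, lamp:1, … (15 more, each freq 1)
Σf² = 150; N² = 3600
Repeat rate = 150 / 3600 = 0.042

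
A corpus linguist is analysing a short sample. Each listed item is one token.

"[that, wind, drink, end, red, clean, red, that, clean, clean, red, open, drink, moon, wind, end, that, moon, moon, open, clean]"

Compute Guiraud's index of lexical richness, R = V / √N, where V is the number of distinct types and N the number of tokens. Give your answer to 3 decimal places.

N = 21, V = 8.
√N = 4.582576
R = 8 / 4.582576 = 1.746

1.746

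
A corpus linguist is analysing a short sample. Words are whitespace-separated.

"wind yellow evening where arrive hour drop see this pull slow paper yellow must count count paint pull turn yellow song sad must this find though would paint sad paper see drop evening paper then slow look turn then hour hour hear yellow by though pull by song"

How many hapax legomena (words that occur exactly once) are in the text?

Frequencies: yellow:4, hour:3, pull:3, paper:3, evening:2, drop:2, see:2, this:2, slow:2, must:2, count:2, paint:2, turn:2, song:2, sad:2, though:2, then:2, by:2, wind:1, where:1, … (5 more, each freq 1)
Hapax (freq=1): arrive, find, hear, look, where, wind, would

7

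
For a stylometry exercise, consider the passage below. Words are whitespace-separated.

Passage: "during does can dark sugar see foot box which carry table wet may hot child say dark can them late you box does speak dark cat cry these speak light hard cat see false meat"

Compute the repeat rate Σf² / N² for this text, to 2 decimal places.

0.04

Frequencies: dark:3, does:2, can:2, see:2, box:2, speak:2, cat:2, during:1, sugar:1, foot:1, which:1, carry:1, table:1, wet:1, may:1, hot:1, child:1, say:1, them:1, late:1, … (7 more, each freq 1)
Σf² = 53; N² = 1225
Repeat rate = 53 / 1225 = 0.04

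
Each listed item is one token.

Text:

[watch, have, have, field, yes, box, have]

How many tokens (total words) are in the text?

7

Tokens: watch, have, have, field, yes, box, have
N = 7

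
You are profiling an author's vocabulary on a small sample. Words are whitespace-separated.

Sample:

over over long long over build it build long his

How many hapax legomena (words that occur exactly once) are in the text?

2

Frequencies: over:3, long:3, build:2, it:1, his:1
Hapax (freq=1): his, it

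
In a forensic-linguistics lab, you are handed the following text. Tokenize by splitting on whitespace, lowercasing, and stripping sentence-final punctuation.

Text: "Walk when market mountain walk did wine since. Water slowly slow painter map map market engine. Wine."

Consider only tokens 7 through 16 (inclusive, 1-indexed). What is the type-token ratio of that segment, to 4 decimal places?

0.9000

Segment tokens 7–16: wine, since, water, slowly, slow, painter, map, map, market, engine
Segment N = 10, segment V = 9.
TTR = 9 / 10 = 0.9000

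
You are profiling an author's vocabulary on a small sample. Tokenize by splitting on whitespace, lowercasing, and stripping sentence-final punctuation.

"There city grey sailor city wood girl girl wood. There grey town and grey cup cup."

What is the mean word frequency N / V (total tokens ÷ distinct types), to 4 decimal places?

N = 16 tokens, V = 9 types.
Mean frequency = N / V = 16 / 9 = 1.7778

1.7778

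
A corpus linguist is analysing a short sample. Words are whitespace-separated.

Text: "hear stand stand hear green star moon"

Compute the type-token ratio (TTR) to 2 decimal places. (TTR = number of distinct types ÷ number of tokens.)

0.71

N = 7 tokens, V = 5 types.
TTR = V / N = 5 / 7 = 0.71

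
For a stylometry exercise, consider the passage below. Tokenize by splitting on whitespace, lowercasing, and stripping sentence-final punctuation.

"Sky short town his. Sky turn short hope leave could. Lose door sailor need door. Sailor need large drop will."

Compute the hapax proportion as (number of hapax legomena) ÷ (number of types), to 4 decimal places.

Frequencies: sky:2, short:2, door:2, sailor:2, need:2, town:1, his:1, turn:1, hope:1, leave:1, could:1, lose:1, large:1, drop:1, will:1
Hapax count = 10; type count = 15.
Ratio = 10 / 15 = 0.6667

0.6667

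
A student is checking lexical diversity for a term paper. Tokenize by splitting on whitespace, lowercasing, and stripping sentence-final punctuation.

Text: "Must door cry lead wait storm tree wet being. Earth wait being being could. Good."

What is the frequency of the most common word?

3

Frequencies: being:3, wait:2, must:1, door:1, cry:1, lead:1, storm:1, tree:1, wet:1, earth:1, could:1, good:1
Most common: 'being' with frequency 3.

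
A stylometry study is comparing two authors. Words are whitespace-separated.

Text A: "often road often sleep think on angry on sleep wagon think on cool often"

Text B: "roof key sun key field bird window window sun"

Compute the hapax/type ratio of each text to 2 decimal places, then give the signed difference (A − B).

0.00

A: hapax=4, V=8, ratio=0.50
B: hapax=3, V=6, ratio=0.50
Difference = 0.50 − 0.50 = 0.00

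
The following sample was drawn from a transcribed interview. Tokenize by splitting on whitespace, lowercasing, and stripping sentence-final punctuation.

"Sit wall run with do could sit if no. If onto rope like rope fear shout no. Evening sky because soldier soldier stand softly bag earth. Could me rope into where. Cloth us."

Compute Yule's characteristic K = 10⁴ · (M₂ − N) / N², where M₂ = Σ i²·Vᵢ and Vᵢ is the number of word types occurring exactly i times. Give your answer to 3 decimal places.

146.924

Frequencies: rope:3, sit:2, could:2, if:2, no:2, soldier:2, wall:1, run:1, with:1, do:1, onto:1, like:1, fear:1, shout:1, evening:1, sky:1, because:1, stand:1, softly:1, bag:1, … (6 more, each freq 1)
N = 33. Frequency spectrum: V_1=20, V_2=5, V_3=1
M₂ = 1²·20 + 2²·5 + 3²·1 = 49
K = 10000 × (49 − 33) / 33² = 146.924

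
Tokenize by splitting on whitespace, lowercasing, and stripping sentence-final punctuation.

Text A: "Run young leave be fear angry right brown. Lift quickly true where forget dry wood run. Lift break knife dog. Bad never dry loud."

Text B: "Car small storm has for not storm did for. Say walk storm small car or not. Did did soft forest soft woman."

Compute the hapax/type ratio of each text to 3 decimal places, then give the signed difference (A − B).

A: hapax=18, V=21, ratio=0.857
B: hapax=6, V=13, ratio=0.462
Difference = 0.857 − 0.462 = 0.395

0.395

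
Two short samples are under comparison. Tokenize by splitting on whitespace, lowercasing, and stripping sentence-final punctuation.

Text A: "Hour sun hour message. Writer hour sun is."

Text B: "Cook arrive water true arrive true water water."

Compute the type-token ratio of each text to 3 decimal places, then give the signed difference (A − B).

0.125

TTR(A) = 5/8 = 0.625
TTR(B) = 4/8 = 0.500
Difference = 0.625 − 0.500 = 0.125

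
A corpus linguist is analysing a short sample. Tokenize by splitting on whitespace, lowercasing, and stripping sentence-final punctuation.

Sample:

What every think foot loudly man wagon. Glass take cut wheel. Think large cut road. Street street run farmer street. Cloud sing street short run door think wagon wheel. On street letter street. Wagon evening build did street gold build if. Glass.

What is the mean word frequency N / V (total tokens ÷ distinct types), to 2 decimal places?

N = 42 tokens, V = 27 types.
Mean frequency = N / V = 42 / 27 = 1.56

1.56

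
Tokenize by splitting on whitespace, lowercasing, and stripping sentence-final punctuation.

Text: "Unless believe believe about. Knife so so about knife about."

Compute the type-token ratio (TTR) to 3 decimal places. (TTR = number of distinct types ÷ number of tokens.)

0.500

N = 10 tokens, V = 5 types.
TTR = V / N = 5 / 10 = 0.500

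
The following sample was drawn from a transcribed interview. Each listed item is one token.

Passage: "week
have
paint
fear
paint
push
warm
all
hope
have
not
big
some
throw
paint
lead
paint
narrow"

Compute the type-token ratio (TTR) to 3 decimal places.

N = 18 tokens, V = 14 types.
TTR = V / N = 14 / 18 = 0.778

0.778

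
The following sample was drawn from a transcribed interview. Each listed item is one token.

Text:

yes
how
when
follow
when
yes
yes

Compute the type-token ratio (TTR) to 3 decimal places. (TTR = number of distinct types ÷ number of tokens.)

N = 7 tokens, V = 4 types.
TTR = V / N = 4 / 7 = 0.571

0.571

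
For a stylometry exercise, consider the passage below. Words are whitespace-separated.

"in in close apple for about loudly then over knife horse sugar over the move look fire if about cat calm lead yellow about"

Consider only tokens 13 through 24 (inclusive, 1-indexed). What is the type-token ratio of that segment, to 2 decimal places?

0.92

Segment tokens 13–24: over, the, move, look, fire, if, about, cat, calm, lead, yellow, about
Segment N = 12, segment V = 11.
TTR = 11 / 12 = 0.92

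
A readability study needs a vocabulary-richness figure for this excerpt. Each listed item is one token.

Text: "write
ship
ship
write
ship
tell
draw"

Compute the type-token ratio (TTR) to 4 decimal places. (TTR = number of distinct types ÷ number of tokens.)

0.5714

N = 7 tokens, V = 4 types.
TTR = V / N = 4 / 7 = 0.5714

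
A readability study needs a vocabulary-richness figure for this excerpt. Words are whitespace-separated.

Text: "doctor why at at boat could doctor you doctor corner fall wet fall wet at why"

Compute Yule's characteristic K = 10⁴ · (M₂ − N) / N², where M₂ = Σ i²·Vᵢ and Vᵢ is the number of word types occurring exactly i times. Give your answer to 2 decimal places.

703.13

Frequencies: doctor:3, at:3, why:2, fall:2, wet:2, boat:1, could:1, you:1, corner:1
N = 16. Frequency spectrum: V_1=4, V_2=3, V_3=2
M₂ = 1²·4 + 2²·3 + 3²·2 = 34
K = 10000 × (34 − 16) / 16² = 703.13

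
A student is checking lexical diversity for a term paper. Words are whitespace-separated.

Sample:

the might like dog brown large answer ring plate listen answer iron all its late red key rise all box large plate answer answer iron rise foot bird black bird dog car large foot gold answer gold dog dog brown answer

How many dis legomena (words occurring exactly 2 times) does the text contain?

Frequencies: answer:6, dog:4, large:3, brown:2, plate:2, iron:2, all:2, rise:2, foot:2, bird:2, gold:2, the:1, might:1, like:1, ring:1, listen:1, its:1, late:1, red:1, key:1, … (3 more, each freq 1)
Words with frequency 2: all, bird, brown, foot, gold, iron, plate, rise

8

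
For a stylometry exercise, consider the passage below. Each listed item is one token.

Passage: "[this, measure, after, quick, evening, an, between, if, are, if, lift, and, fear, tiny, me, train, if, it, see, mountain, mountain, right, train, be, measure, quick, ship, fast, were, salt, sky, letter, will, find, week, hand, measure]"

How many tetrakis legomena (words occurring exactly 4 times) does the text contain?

Frequencies: measure:3, if:3, quick:2, train:2, mountain:2, this:1, after:1, evening:1, an:1, between:1, are:1, lift:1, and:1, fear:1, tiny:1, me:1, it:1, see:1, right:1, be:1, … (10 more, each freq 1)
Words with frequency 4: (none)

0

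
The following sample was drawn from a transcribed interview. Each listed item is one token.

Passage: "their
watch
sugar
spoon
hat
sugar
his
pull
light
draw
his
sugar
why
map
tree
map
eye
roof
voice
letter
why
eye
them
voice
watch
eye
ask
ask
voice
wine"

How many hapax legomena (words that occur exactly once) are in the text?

11

Frequencies: sugar:3, eye:3, voice:3, watch:2, his:2, why:2, map:2, ask:2, their:1, spoon:1, hat:1, pull:1, light:1, draw:1, tree:1, roof:1, letter:1, them:1, wine:1
Hapax (freq=1): draw, hat, letter, light, pull, roof, spoon, their, them, tree, wine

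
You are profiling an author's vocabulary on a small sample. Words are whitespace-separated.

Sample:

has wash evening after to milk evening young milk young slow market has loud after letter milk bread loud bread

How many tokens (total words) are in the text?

20

Tokens: has, wash, evening, after, to, milk, evening, young, milk, young, slow, market, has, loud, after, letter, milk, bread, loud, bread
N = 20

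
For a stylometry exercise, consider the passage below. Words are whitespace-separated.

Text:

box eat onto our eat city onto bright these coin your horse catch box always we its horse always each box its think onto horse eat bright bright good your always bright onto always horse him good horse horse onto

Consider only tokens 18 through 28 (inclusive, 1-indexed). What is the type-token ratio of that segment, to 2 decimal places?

0.82

Segment tokens 18–28: horse, always, each, box, its, think, onto, horse, eat, bright, bright
Segment N = 11, segment V = 9.
TTR = 9 / 11 = 0.82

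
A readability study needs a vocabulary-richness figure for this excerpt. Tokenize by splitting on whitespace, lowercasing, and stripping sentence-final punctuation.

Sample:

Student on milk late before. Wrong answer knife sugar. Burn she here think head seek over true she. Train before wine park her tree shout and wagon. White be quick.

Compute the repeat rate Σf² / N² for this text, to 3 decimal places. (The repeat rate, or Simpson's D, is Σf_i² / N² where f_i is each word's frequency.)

Frequencies: before:2, she:2, student:1, on:1, milk:1, late:1, wrong:1, answer:1, knife:1, sugar:1, burn:1, here:1, think:1, head:1, seek:1, over:1, true:1, train:1, wine:1, park:1, … (8 more, each freq 1)
Σf² = 34; N² = 900
Repeat rate = 34 / 900 = 0.038

0.038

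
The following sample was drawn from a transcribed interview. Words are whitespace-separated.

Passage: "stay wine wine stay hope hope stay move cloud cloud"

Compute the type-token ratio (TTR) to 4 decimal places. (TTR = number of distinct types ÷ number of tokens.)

N = 10 tokens, V = 5 types.
TTR = V / N = 5 / 10 = 0.5000

0.5000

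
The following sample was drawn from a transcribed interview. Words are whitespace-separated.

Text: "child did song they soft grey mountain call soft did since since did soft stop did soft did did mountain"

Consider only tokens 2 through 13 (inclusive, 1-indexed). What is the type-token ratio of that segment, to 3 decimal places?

Segment tokens 2–13: did, song, they, soft, grey, mountain, call, soft, did, since, since, did
Segment N = 12, segment V = 8.
TTR = 8 / 12 = 0.667

0.667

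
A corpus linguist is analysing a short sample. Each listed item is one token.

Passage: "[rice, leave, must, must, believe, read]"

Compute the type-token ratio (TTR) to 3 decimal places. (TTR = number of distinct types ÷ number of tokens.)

0.833

N = 6 tokens, V = 5 types.
TTR = V / N = 5 / 6 = 0.833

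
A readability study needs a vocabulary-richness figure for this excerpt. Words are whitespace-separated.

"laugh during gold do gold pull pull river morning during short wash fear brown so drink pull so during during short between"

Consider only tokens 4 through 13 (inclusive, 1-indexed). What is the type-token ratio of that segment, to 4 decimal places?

0.9000

Segment tokens 4–13: do, gold, pull, pull, river, morning, during, short, wash, fear
Segment N = 10, segment V = 9.
TTR = 9 / 10 = 0.9000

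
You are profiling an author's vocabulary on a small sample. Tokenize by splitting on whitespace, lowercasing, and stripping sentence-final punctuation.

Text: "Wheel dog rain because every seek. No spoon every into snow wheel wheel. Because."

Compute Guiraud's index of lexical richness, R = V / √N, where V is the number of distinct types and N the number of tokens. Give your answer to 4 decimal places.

2.6726

N = 14, V = 10.
√N = 3.741657
R = 10 / 3.741657 = 2.6726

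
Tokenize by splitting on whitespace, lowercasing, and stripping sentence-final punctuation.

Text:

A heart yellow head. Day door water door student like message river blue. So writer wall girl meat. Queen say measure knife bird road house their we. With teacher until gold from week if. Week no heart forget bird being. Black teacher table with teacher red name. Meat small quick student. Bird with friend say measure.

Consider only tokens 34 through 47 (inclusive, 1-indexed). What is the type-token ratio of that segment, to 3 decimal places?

0.929

Segment tokens 34–47: if, week, no, heart, forget, bird, being, black, teacher, table, with, teacher, red, name
Segment N = 14, segment V = 13.
TTR = 13 / 14 = 0.929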